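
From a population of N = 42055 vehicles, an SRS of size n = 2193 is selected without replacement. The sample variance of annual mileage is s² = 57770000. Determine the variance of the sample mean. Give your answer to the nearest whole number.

Under SRS without replacement, Var(ȳ) = (1 − f)·s²/n with f = n/N = 2193/42055 = 0.05214600.
Var(ȳ) = (1 − 0.05214600)·57770000/2193 = 0.94785400·26342.909 = 24969.232.

24969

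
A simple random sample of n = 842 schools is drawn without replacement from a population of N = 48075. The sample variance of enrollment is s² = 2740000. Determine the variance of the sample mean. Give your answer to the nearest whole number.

Under SRS without replacement, Var(ȳ) = (1 − f)·s²/n with f = n/N = 842/48075 = 0.01751430.
Var(ȳ) = (1 − 0.01751430)·2740000/842 = 0.98248570·3254.1568 = 3197.1625.

3197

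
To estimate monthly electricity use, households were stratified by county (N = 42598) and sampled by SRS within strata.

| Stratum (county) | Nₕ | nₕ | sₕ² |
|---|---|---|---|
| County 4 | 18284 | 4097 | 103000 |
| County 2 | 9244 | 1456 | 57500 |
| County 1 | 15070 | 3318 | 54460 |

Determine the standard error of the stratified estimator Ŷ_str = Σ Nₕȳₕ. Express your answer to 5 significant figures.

Var(Ŷ_str) = Σₕ Nₕ²(1 − fₕ)sₕ²/nₕ.
County 4: 18284²·(1 − 4097/18284)·103000/4097 = 6.5212829 × 10^9.
County 2: 9244²·(1 − 1456/9244)·57500/1456 = 2.8431014 × 10^9.
County 1: 15070²·(1 − 3318/15070)·54460/3318 = 2.9068746 × 10^9.
Sum = 1.2271259 × 10^10.
SE = √(1.2271259 × 10^10) = 110780.

110780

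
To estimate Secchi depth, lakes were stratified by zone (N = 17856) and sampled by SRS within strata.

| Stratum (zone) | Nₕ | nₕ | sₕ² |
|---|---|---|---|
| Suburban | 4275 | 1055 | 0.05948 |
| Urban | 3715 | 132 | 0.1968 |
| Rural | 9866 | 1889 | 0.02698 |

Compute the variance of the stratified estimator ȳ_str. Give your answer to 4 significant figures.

Var(ȳ_str) = Σₕ Wₕ²(1 − fₕ)sₕ²/nₕ with Wₕ = Nₕ/N, N = 17856.
Suburban: Wₕ = 0.23941532; term = 0.23941532²·(1 − 0.24678363)·0.05948/1055 = 2.4341209 × 10^-6.
Urban: Wₕ = 0.20805332; term = 0.20805332²·(1 − 0.03553163)·0.1968/132 = 6.2242702 × 10^-5.
Rural: Wₕ = 0.55253136; term = 0.55253136²·(1 − 0.19146564)·0.02698/1889 = 3.5255131 × 10^-6.
Sum = 6.8202336 × 10^-5.

6.820 × 10^-5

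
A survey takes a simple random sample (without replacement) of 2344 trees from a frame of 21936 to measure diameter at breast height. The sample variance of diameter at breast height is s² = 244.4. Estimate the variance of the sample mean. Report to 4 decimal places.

Under SRS without replacement, Var(ȳ) = (1 − f)·s²/n with f = n/N = 2344/21936 = 0.10685631.
Var(ȳ) = (1 − 0.10685631)·244.4/2344 = 0.89314369·0.10426621 = 0.093124709.

0.0931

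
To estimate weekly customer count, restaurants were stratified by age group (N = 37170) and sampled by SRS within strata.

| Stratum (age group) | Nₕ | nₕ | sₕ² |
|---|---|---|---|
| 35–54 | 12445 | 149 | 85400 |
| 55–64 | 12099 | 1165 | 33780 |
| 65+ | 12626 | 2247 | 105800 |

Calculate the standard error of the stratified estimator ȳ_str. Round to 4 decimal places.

Var(ȳ_str) = Σₕ Wₕ²(1 − fₕ)sₕ²/nₕ with Wₕ = Nₕ/N, N = 37170.
35–54: Wₕ = 0.33481302; term = 0.33481302²·(1 − 0.01197268)·85400/149 = 63.481216.
55–64: Wₕ = 0.32550444; term = 0.32550444²·(1 − 0.09628895)·33780/1165 = 2.7763687.
65+: Wₕ = 0.33968254; term = 0.33968254²·(1 − 0.17796610)·105800/2247 = 4.4660005.
Sum = 70.723585.
SE = √(70.723585) = 8.4097.

8.4097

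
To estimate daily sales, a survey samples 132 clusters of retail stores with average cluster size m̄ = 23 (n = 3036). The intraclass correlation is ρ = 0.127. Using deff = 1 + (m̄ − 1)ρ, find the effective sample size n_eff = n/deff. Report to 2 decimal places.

deff = 1 + (23 − 1)·0.127 = 1 + 2.794 = 3.794.
n_eff = 3036 / 3.794 = 800.21.

800.21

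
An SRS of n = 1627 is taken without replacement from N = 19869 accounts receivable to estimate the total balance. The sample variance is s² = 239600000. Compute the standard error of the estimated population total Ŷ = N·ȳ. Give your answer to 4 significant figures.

7.306 × 10^6

Var(Ŷ) = N²·Var(ȳ) = N²·(1 − n/N)·s²/n.
f = 1627/19869 = 0.08188636; Var(ȳ) = 0.91811364·239600000/1627 = 135205.92.
Var(Ŷ) = 19869² · 135205.92 = 5.3376209 × 10^13.
SE(Ŷ) = √(5.3376209 × 10^13) = 7.306 × 10^6.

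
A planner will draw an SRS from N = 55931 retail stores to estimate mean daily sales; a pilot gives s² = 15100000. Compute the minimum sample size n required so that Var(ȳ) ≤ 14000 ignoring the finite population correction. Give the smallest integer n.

1079

Without fpc, n₀ = s²/D = 15100000/14000 = 1078.5714.
Rounding up, n = 1079.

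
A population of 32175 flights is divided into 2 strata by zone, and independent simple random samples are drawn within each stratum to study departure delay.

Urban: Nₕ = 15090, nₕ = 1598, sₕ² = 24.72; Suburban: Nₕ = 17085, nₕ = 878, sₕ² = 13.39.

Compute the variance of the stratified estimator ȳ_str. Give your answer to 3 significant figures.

Var(ȳ_str) = Σₕ Wₕ²(1 − fₕ)sₕ²/nₕ with Wₕ = Nₕ/N, N = 32175.
Urban: Wₕ = 0.46899767; term = 0.46899767²·(1 − 0.10589795)·24.72/1598 = 0.0030422868.
Suburban: Wₕ = 0.53100233; term = 0.53100233²·(1 − 0.05139011)·13.39/878 = 0.0040791208.
Sum = 0.0071214076.

0.00712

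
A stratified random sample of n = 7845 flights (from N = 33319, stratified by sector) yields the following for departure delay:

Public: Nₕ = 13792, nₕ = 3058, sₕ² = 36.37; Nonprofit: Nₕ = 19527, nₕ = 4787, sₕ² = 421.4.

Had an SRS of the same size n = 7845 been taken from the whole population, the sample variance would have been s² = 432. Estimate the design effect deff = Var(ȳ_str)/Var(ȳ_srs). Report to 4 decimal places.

0.5798

Var(ȳ_str) = Σ Wₕ²(1−fₕ)sₕ²/nₕ with Wₕ = Nₕ/33319:
  Public: (13792/33319)²·(1−3058/13792)·36.37/3058 = 0.0015860276
  Nonprofit: (19527/33319)²·(1−4787/19527)·421.4/4787 = 0.022823392
  → Var(ȳ_str) = 0.02440942.
Var(ȳ_srs) = (1 − 7845/33319)·432/7845 = 0.042101346.
deff = 0.02440942 / 0.042101346 = 0.5798.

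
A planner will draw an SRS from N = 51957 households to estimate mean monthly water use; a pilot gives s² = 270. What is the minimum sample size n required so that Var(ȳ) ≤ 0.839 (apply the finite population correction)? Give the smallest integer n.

320

Without fpc, n₀ = s²/D = 270/0.839 = 321.8117.
With fpc, (1 − n/N)·s²/n ≤ D requires n ≥ n₀/(1 + n₀/N) = 321.8117/(1 + 321.8117/51957) = 319.8307.
Rounding up, n = 320.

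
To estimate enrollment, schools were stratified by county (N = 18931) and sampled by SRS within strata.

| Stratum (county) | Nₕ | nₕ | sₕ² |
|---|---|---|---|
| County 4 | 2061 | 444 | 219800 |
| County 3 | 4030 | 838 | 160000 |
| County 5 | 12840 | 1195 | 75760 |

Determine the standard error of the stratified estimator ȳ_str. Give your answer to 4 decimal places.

6.1569

Var(ȳ_str) = Σₕ Wₕ²(1 − fₕ)sₕ²/nₕ with Wₕ = Nₕ/N, N = 18931.
County 4: Wₕ = 0.10886905; term = 0.10886905²·(1 − 0.21542940)·219800/444 = 4.6034732.
County 3: Wₕ = 0.21287835; term = 0.21287835²·(1 − 0.20794045)·160000/838 = 6.8532533.
County 5: Wₕ = 0.67825260; term = 0.67825260²·(1 − 0.09306854)·75760/1195 = 26.450231.
Sum = 37.906958.
SE = √(37.906958) = 6.1569.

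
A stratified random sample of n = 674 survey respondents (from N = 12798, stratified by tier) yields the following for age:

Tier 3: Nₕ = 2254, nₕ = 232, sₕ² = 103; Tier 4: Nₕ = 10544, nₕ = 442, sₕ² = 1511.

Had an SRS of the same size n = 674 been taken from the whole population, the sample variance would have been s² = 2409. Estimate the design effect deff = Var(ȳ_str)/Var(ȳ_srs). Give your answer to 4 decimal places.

0.6602

Var(ȳ_str) = Σ Wₕ²(1−fₕ)sₕ²/nₕ with Wₕ = Nₕ/12798:
  Tier 3: (2254/12798)²·(1−232/2254)·103/232 = 0.012353786
  Tier 4: (10544/12798)²·(1−442/10544)·1511/442 = 2.2231601
  → Var(ȳ_str) = 2.2355139.
Var(ȳ_srs) = (1 − 674/12798)·2409/674 = 3.3859514.
deff = 2.2355139 / 3.3859514 = 0.6602.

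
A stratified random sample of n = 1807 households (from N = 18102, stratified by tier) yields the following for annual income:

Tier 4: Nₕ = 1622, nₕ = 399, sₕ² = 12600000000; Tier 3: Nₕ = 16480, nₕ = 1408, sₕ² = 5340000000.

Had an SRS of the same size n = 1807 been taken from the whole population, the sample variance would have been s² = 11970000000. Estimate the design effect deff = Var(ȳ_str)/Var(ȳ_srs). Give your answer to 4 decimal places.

0.5142

Var(ȳ_str) = Σ Wₕ²(1−fₕ)sₕ²/nₕ with Wₕ = Nₕ/18102:
  Tier 4: (1622/18102)²·(1−399/1622)·12600000000/399 = 191170.92
  Tier 3: (16480/18102)²·(1−1408/16480)·5340000000/1408 = 2.8748393 × 10^6
  → Var(ȳ_str) = 3.0660102 × 10^6.
Var(ȳ_srs) = (1 − 1807/18102)·11970000000/1807 = 5.9629862 × 10^6.
deff = (3.0660102 × 10^6) / (5.9629862 × 10^6) = 0.5142.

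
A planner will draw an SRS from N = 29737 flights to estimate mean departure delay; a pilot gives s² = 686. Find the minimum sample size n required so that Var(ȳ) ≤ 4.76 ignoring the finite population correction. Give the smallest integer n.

145

Without fpc, n₀ = s²/D = 686/4.76 = 144.1176.
Rounding up, n = 145.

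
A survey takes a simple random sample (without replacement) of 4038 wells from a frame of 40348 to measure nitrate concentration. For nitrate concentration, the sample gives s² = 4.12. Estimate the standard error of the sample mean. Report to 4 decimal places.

Under SRS without replacement, Var(ȳ) = (1 − f)·s²/n with f = n/N = 4038/40348 = 0.10007931.
Var(ȳ) = (1 − 0.10007931)·4.12/4038 = 0.89992069·0.0010203071 = 9.1819545 × 10^-4.
SE(ȳ) = √(9.1819545 × 10^-4) = 0.0303.

0.0303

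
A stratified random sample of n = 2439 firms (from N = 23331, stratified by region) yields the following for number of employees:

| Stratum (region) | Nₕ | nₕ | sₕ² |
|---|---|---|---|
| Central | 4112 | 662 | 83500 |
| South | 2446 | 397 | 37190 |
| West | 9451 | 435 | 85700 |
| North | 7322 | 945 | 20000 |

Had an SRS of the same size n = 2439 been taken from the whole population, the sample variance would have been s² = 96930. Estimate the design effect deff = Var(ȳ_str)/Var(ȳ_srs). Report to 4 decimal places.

1.0342

Var(ȳ_str) = Σ Wₕ²(1−fₕ)sₕ²/nₕ with Wₕ = Nₕ/23331:
  Central: (4112/23331)²·(1−662/4112)·83500/662 = 3.2872594
  South: (2446/23331)²·(1−397/2446)·37190/397 = 0.86251643
  West: (9451/23331)²·(1−435/9451)·85700/435 = 30.840153
  North: (7322/23331)²·(1−945/7322)·20000/945 = 1.8154221
  → Var(ȳ_str) = 36.805351.
Var(ȳ_srs) = (1 − 2439/23331)·96930/2439 = 35.587139.
deff = 36.805351 / 35.587139 = 1.0342.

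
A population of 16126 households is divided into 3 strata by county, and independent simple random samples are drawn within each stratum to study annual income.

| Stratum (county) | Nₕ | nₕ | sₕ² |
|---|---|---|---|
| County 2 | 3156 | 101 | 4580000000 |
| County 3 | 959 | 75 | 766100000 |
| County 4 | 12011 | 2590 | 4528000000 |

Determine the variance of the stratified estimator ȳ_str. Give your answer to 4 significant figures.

2.475 × 10^6

Var(ȳ_str) = Σₕ Wₕ²(1 − fₕ)sₕ²/nₕ with Wₕ = Nₕ/N, N = 16126.
County 2: Wₕ = 0.19570879; term = 0.19570879²·(1 − 0.03200253)·4580000000/101 = 1.681276 × 10^6.
County 3: Wₕ = 0.05946918; term = 0.05946918²·(1 − 0.07820647)·766100000/75 = 33299.81.
County 4: Wₕ = 0.74482203; term = 0.74482203²·(1 − 0.21563567)·4528000000/2590 = 760728.2.
Sum = 2.475304 × 10^6.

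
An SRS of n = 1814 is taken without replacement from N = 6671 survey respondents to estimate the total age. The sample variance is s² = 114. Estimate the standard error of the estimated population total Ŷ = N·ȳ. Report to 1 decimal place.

1427.0

Var(Ŷ) = N²·Var(ȳ) = N²·(1 − n/N)·s²/n.
f = 1814/6671 = 0.27192325; Var(ȳ) = 0.72807675·114/1814 = 0.04575565.
Var(Ŷ) = 6671² · 0.04575565 = 2.036229 × 10^6.
SE(Ŷ) = √(2.036229 × 10^6) = 1427.0.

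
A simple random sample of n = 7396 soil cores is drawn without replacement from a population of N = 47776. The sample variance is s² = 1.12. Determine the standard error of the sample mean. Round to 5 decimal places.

Under SRS without replacement, Var(ȳ) = (1 − f)·s²/n with f = n/N = 7396/47776 = 0.15480576.
Var(ȳ) = (1 − 0.15480576)·1.12/7396 = 0.84519424·1.5143321 × 10^-4 = 1.2799047 × 10^-4.
SE(ȳ) = √(1.2799047 × 10^-4) = 0.01131.

0.01131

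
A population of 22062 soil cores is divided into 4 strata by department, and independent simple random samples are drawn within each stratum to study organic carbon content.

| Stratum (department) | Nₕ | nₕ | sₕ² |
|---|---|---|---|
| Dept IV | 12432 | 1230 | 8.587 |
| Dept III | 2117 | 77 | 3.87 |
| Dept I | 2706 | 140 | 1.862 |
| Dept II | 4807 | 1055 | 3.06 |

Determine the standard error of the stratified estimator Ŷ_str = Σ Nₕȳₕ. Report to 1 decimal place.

1155.0

Var(Ŷ_str) = Σₕ Nₕ²(1 − fₕ)sₕ²/nₕ.
Dept IV: 12432²·(1 − 1230/12432)·8.587/1230 = 972238.74.
Dept III: 2117²·(1 − 77/2117)·3.87/77 = 217055.74.
Dept I: 2706²·(1 − 140/2706)·1.862/140 = 92349.827.
Dept II: 4807²·(1 − 1055/4807)·3.06/1055 = 52312.553.
Sum = 1.3339569 × 10^6.
SE = √(1.3339569 × 10^6) = 1155.0.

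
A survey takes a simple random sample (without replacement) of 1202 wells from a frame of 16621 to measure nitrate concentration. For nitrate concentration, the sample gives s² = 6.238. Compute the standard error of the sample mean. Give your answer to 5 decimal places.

Under SRS without replacement, Var(ȳ) = (1 − f)·s²/n with f = n/N = 1202/16621 = 0.07231815.
Var(ȳ) = (1 − 0.07231815)·6.238/1202 = 0.92768185·0.0051896839 = 0.0048143755.
SE(ȳ) = √(0.0048143755) = 0.06939.

0.06939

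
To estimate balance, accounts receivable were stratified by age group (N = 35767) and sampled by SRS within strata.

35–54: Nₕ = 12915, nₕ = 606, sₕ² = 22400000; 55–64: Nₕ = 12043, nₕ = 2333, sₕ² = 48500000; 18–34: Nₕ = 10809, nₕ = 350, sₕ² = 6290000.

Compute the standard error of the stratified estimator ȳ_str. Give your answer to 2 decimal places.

Var(ȳ_str) = Σₕ Wₕ²(1 − fₕ)sₕ²/nₕ with Wₕ = Nₕ/N, N = 35767.
35–54: Wₕ = 0.36108704; term = 0.36108704²·(1 − 0.04692218)·22400000/606 = 4593.3289.
55–64: Wₕ = 0.33670702; term = 0.33670702²·(1 − 0.19372249)·48500000/2333 = 1900.2725.
18–34: Wₕ = 0.30220594; term = 0.30220594²·(1 − 0.03238042)·6290000/350 = 1588.1563.
Sum = 8081.7577.
SE = √(8081.7577) = 89.90.

89.90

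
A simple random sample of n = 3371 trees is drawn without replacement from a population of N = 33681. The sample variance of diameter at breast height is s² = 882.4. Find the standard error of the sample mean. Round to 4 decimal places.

0.4853

Under SRS without replacement, Var(ȳ) = (1 − f)·s²/n with f = n/N = 3371/33681 = 0.10008610.
Var(ȳ) = (1 − 0.10008610)·882.4/3371 = 0.89991390·0.26176209 = 0.23556334.
SE(ȳ) = √(0.23556334) = 0.4853.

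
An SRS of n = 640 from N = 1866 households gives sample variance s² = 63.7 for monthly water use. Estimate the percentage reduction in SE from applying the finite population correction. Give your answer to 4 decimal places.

f = n/N = 640/1866 = 0.34297964.
SE_no-fpc = √(s²/n) = 0.31548574; SE_fpc = √((1−f)s²/n) = 0.25572262.
Ratio = √(1−f) = 0.81056793. Reduction = 100·(1 − 0.81056793) = 18.9432%.

18.9432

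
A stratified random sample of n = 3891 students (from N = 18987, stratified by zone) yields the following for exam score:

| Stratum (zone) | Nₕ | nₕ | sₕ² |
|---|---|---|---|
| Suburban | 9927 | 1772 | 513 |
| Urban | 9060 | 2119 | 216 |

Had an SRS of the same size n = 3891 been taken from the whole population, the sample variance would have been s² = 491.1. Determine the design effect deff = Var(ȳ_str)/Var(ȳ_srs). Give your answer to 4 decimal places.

0.8250

Var(ȳ_str) = Σ Wₕ²(1−fₕ)sₕ²/nₕ with Wₕ = Nₕ/18987:
  Suburban: (9927/18987)²·(1−1772/9927)·513/1772 = 0.065010414
  Urban: (9060/18987)²·(1−2119/9060)·216/2119 = 0.01778117
  → Var(ȳ_str) = 0.082791584.
Var(ȳ_srs) = (1 − 3891/18987)·491.1/3891 = 0.10034928.
deff = 0.082791584 / 0.10034928 = 0.8250.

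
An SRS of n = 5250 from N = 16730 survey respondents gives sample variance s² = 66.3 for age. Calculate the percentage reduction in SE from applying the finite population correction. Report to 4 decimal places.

f = n/N = 5250/16730 = 0.31380753.
SE_no-fpc = √(s²/n) = 0.11237692; SE_fpc = √((1−f)s²/n) = 0.093089369.
Ratio = √(1−f) = 0.82836735. Reduction = 100·(1 − 0.82836735) = 17.1633%.

17.1633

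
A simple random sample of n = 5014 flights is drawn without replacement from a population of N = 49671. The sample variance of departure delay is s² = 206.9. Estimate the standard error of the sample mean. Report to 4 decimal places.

0.1926

Under SRS without replacement, Var(ȳ) = (1 − f)·s²/n with f = n/N = 5014/49671 = 0.10094421.
Var(ȳ) = (1 − 0.10094421)·206.9/5014 = 0.89905579·0.04126446 = 0.037099051.
SE(ȳ) = √(0.037099051) = 0.1926.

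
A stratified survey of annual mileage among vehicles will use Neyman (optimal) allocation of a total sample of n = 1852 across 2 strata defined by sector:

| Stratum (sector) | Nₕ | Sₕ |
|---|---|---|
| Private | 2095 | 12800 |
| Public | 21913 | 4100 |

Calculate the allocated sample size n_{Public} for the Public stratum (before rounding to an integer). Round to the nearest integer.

1426

Neyman allocation: nₕ = n·NₕSₕ / Σⱼ NⱼSⱼ.
Σ NⱼSⱼ = 2095·12800 + 21913·4100 = 1.166593 × 10^8.
n_{Public} = 1852·21913·4100 / (1.166593 × 10^8) = 1426.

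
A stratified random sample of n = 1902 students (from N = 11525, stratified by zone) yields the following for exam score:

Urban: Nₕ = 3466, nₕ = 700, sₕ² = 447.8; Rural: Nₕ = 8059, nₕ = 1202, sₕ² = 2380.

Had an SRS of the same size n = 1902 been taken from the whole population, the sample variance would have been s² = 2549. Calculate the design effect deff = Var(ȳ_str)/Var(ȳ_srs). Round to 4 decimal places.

0.7774

Var(ȳ_str) = Σ Wₕ²(1−fₕ)sₕ²/nₕ with Wₕ = Nₕ/11525:
  Urban: (3466/11525)²·(1−700/3466)·447.8/700 = 0.046172662
  Rural: (8059/11525)²·(1−1202/8059)·2380/1202 = 0.82376991
  → Var(ȳ_str) = 0.86994257.
Var(ȳ_srs) = (1 − 1902/11525)·2549/1902 = 1.1189969.
deff = 0.86994257 / 1.1189969 = 0.7774.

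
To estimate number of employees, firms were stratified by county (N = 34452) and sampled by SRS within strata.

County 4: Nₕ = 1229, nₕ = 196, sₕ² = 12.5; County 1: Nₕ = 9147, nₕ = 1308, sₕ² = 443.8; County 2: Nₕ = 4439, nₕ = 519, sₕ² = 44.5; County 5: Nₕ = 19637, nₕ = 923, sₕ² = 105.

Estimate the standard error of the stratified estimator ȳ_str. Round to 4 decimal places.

0.2388

Var(ȳ_str) = Σₕ Wₕ²(1 − fₕ)sₕ²/nₕ with Wₕ = Nₕ/N, N = 34452.
County 4: Wₕ = 0.03567282; term = 0.03567282²·(1 − 0.15947925)·12.5/196 = 6.8214589 × 10^-5.
County 1: Wₕ = 0.26549983; term = 0.26549983²·(1 − 0.14299770)·443.8/1308 = 0.020496987.
County 2: Wₕ = 0.12884593; term = 0.12884593²·(1 − 0.11691822)·44.5/519 = 0.0012569992.
County 5: Wₕ = 0.56998142; term = 0.56998142²·(1 − 0.04700311)·105/923 = 0.035220903.
Sum = 0.057043104.
SE = √(0.057043104) = 0.2388.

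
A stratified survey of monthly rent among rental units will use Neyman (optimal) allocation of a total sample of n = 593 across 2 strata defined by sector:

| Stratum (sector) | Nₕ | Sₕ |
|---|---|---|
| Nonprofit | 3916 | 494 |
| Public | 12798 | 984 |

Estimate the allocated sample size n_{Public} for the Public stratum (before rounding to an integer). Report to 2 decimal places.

Neyman allocation: nₕ = n·NₕSₕ / Σⱼ NⱼSⱼ.
Σ NⱼSⱼ = 3916·494 + 12798·984 = 1.4527736 × 10^7.
n_{Public} = 593·12798·984 / (1.4527736 × 10^7) = 514.04.

514.04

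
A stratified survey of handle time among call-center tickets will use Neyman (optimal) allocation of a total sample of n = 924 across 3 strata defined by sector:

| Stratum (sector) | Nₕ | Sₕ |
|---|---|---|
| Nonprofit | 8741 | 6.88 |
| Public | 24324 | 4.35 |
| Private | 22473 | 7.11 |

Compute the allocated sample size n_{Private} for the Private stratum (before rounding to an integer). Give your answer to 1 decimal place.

453.3

Neyman allocation: nₕ = n·NₕSₕ / Σⱼ NⱼSⱼ.
Σ NⱼSⱼ = 8741·6.88 + 24324·4.35 + 22473·7.11 = 325730.51.
n_{Private} = 924·22473·7.11 / 325730.51 = 453.3.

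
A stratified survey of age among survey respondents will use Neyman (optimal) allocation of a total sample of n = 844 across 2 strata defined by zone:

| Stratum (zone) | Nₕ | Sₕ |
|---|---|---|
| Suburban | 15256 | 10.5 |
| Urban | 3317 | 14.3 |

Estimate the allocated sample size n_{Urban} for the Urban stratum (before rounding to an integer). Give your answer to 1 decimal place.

192.8

Neyman allocation: nₕ = n·NₕSₕ / Σⱼ NⱼSⱼ.
Σ NⱼSⱼ = 15256·10.5 + 3317·14.3 = 207621.1.
n_{Urban} = 844·3317·14.3 / 207621.1 = 192.8.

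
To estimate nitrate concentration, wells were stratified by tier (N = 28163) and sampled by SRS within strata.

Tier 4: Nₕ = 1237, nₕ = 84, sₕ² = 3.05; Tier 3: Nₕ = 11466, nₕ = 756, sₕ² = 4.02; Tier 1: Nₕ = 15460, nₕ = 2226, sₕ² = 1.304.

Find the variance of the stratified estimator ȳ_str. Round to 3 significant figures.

0.00104

Var(ȳ_str) = Σₕ Wₕ²(1 − fₕ)sₕ²/nₕ with Wₕ = Nₕ/N, N = 28163.
Tier 4: Wₕ = 0.04392288; term = 0.04392288²·(1 − 0.06790622)·3.05/84 = 6.5292264 × 10^-5.
Tier 3: Wₕ = 0.40712992; term = 0.40712992²·(1 − 0.06593407)·4.02/756 = 8.2328051 × 10^-4.
Tier 1: Wₕ = 0.54894720; term = 0.54894720²·(1 − 0.14398448)·1.304/2226 = 1.511107 × 10^-4.
Sum = 0.0010396835.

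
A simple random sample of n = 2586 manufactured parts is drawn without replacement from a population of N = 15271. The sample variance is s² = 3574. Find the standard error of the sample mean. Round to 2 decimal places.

Under SRS without replacement, Var(ȳ) = (1 − f)·s²/n with f = n/N = 2586/15271 = 0.16934058.
Var(ȳ) = (1 − 0.16934058)·3574/2586 = 0.83065942·1.3820572 = 1.1480189.
SE(ȳ) = √(1.1480189) = 1.07.

1.07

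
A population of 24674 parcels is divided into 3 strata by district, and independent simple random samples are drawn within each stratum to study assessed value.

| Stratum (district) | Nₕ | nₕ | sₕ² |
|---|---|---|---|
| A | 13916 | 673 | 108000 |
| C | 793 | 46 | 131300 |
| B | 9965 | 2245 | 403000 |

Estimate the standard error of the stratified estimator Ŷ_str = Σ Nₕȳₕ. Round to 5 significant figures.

212310

Var(Ŷ_str) = Σₕ Nₕ²(1 − fₕ)sₕ²/nₕ.
A: 13916²·(1 − 673/13916)·108000/673 = 2.9573961 × 10^10.
C: 793²·(1 − 46/793)·131300/46 = 1.6908329 × 10^9.
B: 9965²·(1 − 2245/9965)·403000/2245 = 1.380967 × 10^10.
Sum = 4.5074464 × 10^10.
SE = √(4.5074464 × 10^10) = 212310.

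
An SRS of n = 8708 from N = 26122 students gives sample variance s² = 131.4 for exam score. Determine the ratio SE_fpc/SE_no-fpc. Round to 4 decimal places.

0.8165

f = n/N = 8708/26122 = 0.33335885.
SE_no-fpc = √(s²/n) = 0.12283962; SE_fpc = √((1−f)s²/n) = 0.10029621.
Ratio = √(1−f) = 0.81648095.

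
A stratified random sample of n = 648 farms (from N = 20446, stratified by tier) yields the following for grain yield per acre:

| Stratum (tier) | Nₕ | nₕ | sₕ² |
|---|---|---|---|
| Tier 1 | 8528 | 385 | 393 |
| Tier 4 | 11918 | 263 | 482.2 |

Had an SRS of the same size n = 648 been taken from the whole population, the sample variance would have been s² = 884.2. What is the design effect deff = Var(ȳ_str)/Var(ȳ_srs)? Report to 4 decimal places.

Var(ȳ_str) = Σ Wₕ²(1−fₕ)sₕ²/nₕ with Wₕ = Nₕ/20446:
  Tier 1: (8528/20446)²·(1−385/8528)·393/385 = 0.16956911
  Tier 4: (11918/20446)²·(1−263/11918)·482.2/263 = 0.60921474
  → Var(ȳ_str) = 0.77878385.
Var(ȳ_srs) = (1 − 648/20446)·884.2/648 = 1.3212606.
deff = 0.77878385 / 1.3212606 = 0.5894.

0.5894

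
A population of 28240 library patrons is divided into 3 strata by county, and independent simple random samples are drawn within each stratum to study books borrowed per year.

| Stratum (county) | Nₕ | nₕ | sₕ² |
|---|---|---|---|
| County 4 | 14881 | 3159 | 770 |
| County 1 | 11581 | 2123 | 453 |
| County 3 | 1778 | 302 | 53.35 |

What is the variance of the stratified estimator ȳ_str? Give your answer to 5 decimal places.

0.08320

Var(ȳ_str) = Σₕ Wₕ²(1 − fₕ)sₕ²/nₕ with Wₕ = Nₕ/N, N = 28240.
County 4: Wₕ = 0.52694759; term = 0.52694759²·(1 − 0.21228412)·770/3159 = 0.053314525.
County 1: Wₕ = 0.41009207; term = 0.41009207²·(1 − 0.18331750)·453/2123 = 0.029306516.
County 3: Wₕ = 0.06296034; term = 0.06296034²·(1 − 0.16985377)·53.35/302 = 5.8132127 × 10^-4.
Sum = 0.083202362.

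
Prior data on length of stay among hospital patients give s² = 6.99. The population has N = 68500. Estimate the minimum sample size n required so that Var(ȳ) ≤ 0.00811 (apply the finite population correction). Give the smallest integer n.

852

Without fpc, n₀ = s²/D = 6.99/0.00811 = 861.8989.
With fpc, (1 − n/N)·s²/n ≤ D requires n ≥ n₀/(1 + n₀/N) = 861.8989/(1 + 861.8989/68500) = 851.1888.
Rounding up, n = 852.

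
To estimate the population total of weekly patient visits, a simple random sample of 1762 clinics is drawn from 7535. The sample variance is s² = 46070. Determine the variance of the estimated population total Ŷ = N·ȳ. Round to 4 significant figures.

1.137 × 10^9

Var(Ŷ) = N²·Var(ȳ) = N²·(1 − n/N)·s²/n.
f = 1762/7535 = 0.23384207; Var(ȳ) = 0.76615793·46070/1762 = 20.03229.
Var(Ŷ) = 7535² · 20.03229 = 1.1373578 × 10^9.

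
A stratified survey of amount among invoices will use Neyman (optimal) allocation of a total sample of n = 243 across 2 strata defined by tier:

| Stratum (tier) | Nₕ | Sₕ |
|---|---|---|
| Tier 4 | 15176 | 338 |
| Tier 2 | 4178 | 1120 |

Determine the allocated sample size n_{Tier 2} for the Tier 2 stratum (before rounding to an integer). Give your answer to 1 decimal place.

Neyman allocation: nₕ = n·NₕSₕ / Σⱼ NⱼSⱼ.
Σ NⱼSⱼ = 15176·338 + 4178·1120 = 9.808848 × 10^6.
n_{Tier 2} = 243·4178·1120 / (9.808848 × 10^6) = 115.9.

115.9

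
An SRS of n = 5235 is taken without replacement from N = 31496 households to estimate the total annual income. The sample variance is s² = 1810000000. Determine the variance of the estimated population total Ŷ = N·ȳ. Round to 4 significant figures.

Var(Ŷ) = N²·Var(ȳ) = N²·(1 − n/N)·s²/n.
f = 5235/31496 = 0.16621158; Var(ȳ) = 0.83378842·1810000000/5235 = 288282.15.
Var(Ŷ) = 31496² · 288282.15 = 2.8597532 × 10^14.

2.860 × 10^14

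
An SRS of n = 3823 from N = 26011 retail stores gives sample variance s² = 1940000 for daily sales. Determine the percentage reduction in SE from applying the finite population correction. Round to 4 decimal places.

f = n/N = 3823/26011 = 0.14697628.
SE_no-fpc = √(s²/n) = 22.526759; SE_fpc = √((1−f)s²/n) = 20.805553.
Ratio = √(1−f) = 0.92359283. Reduction = 100·(1 − 0.92359283) = 7.6407%.

7.6407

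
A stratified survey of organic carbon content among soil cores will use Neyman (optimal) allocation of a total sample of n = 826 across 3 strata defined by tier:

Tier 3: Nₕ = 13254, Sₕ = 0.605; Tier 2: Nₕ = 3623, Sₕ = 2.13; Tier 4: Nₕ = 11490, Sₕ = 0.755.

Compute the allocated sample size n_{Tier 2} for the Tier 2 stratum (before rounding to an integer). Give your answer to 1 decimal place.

Neyman allocation: nₕ = n·NₕSₕ / Σⱼ NⱼSⱼ.
Σ NⱼSⱼ = 13254·0.605 + 3623·2.13 + 11490·0.755 = 24410.61.
n_{Tier 2} = 826·3623·2.13 / 24410.61 = 261.1.

261.1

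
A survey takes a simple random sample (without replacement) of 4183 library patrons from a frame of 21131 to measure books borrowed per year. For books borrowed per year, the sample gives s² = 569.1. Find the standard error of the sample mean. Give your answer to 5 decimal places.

0.33033

Under SRS without replacement, Var(ȳ) = (1 − f)·s²/n with f = n/N = 4183/21131 = 0.19795561.
Var(ȳ) = (1 − 0.19795561)·569.1/4183 = 0.80204439·0.13605068 = 0.10911869.
SE(ȳ) = √(0.10911869) = 0.33033.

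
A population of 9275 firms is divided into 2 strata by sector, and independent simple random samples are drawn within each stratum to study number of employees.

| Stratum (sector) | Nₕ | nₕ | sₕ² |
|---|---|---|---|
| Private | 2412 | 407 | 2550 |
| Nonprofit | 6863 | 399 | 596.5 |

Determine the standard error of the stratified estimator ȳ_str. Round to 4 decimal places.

1.0598

Var(ȳ_str) = Σₕ Wₕ²(1 − fₕ)sₕ²/nₕ with Wₕ = Nₕ/N, N = 9275.
Private: Wₕ = 0.26005391; term = 0.26005391²·(1 − 0.16873964)·2550/407 = 0.35221643.
Nonprofit: Wₕ = 0.73994609; term = 0.73994609²·(1 − 0.05813784)·596.5/399 = 0.77094796.
Sum = 1.1231644.
SE = √(1.1231644) = 1.0598.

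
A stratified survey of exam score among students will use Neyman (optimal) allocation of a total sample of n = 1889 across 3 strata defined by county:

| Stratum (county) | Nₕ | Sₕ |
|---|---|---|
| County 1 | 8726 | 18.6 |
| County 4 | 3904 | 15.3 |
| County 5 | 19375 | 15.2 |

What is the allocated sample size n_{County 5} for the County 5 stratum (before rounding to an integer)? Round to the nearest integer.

Neyman allocation: nₕ = n·NₕSₕ / Σⱼ NⱼSⱼ.
Σ NⱼSⱼ = 8726·18.6 + 3904·15.3 + 19375·15.2 = 516534.8.
n_{County 5} = 1889·19375·15.2 / 516534.8 = 1077.

1077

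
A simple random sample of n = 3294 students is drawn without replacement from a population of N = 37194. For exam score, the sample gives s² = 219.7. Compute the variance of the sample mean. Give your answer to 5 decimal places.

Under SRS without replacement, Var(ȳ) = (1 − f)·s²/n with f = n/N = 3294/37194 = 0.08856267.
Var(ȳ) = (1 − 0.08856267)·219.7/3294 = 0.91143733·0.066697025 = 0.060790158.

0.06079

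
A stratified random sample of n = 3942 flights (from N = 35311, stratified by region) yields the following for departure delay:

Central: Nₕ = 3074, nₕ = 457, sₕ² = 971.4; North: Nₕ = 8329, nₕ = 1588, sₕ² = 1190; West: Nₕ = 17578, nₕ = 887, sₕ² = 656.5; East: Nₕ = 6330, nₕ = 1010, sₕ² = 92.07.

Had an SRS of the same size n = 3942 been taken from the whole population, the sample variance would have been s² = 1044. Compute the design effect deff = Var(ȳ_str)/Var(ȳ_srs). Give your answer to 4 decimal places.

0.9524

Var(ȳ_str) = Σ Wₕ²(1−fₕ)sₕ²/nₕ with Wₕ = Nₕ/35311:
  Central: (3074/35311)²·(1−457/3074)·971.4/457 = 0.013714168
  North: (8329/35311)²·(1−1588/8329)·1190/1588 = 0.033743771
  West: (17578/35311)²·(1−887/17578)·656.5/887 = 0.17415779
  East: (6330/35311)²·(1−1010/6330)·92.07/1010 = 0.0024620228
  → Var(ȳ_str) = 0.22407775.
Var(ȳ_srs) = (1 − 3942/35311)·1044/3942 = 0.23527432.
deff = 0.22407775 / 0.23527432 = 0.9524.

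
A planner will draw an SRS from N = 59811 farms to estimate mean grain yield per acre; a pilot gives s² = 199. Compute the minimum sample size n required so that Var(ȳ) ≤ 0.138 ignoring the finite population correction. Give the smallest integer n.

Without fpc, n₀ = s²/D = 199/0.138 = 1442.0290.
Rounding up, n = 1443.

1443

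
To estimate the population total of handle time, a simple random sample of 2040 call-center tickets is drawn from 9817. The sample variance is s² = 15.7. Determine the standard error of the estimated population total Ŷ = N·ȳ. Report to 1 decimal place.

766.5

Var(Ŷ) = N²·Var(ȳ) = N²·(1 − n/N)·s²/n.
f = 2040/9817 = 0.20780279; Var(ȳ) = 0.79219721·15.7/2040 = 0.0060968119.
Var(Ŷ) = 9817² · 0.0060968119 = 587571.03.
SE(Ŷ) = √(587571.03) = 766.5.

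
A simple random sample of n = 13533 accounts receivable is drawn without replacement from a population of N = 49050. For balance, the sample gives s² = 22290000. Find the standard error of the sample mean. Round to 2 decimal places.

Under SRS without replacement, Var(ȳ) = (1 − f)·s²/n with f = n/N = 13533/49050 = 0.27590214.
Var(ȳ) = (1 − 0.27590214)·22290000/13533 = 0.72409786·1647.0849 = 1192.6507.
SE(ȳ) = √(1192.6507) = 34.53.

34.53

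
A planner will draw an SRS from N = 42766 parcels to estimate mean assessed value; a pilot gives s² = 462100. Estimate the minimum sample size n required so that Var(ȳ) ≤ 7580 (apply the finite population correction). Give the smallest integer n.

Without fpc, n₀ = s²/D = 462100/7580 = 60.9631.
With fpc, (1 − n/N)·s²/n ≤ D requires n ≥ n₀/(1 + n₀/N) = 60.9631/(1 + 60.9631/42766) = 60.8763.
Rounding up, n = 61.

61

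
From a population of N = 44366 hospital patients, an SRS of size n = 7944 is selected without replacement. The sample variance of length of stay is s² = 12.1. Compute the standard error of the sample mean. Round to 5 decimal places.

0.03536

Under SRS without replacement, Var(ȳ) = (1 − f)·s²/n with f = n/N = 7944/44366 = 0.17905603.
Var(ȳ) = (1 − 0.17905603)·12.1/7944 = 0.82094397·0.0015231621 = 0.0012504308.
SE(ȳ) = √(0.0012504308) = 0.03536.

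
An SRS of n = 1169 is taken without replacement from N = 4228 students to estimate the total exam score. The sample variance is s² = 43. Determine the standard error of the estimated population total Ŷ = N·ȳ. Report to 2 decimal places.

Var(Ŷ) = N²·Var(ȳ) = N²·(1 − n/N)·s²/n.
f = 1169/4228 = 0.27649007; Var(ȳ) = 0.72350993·43/1169 = 0.026613282.
Var(Ŷ) = 4228² · 0.026613282 = 475738.6.
SE(Ŷ) = √(475738.6) = 689.74.

689.74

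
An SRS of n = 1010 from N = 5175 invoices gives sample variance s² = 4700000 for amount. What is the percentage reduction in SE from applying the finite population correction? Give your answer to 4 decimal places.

f = n/N = 1010/5175 = 0.19516908.
SE_no-fpc = √(s²/n) = 68.216313; SE_fpc = √((1−f)s²/n) = 61.19847.
Ratio = √(1−f) = 0.89712369. Reduction = 100·(1 − 0.89712369) = 10.2876%.

10.2876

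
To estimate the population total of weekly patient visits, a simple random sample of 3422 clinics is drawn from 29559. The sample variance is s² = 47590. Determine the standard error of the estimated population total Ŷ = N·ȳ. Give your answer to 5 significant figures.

103660

Var(Ŷ) = N²·Var(ȳ) = N²·(1 − n/N)·s²/n.
f = 3422/29559 = 0.11576846; Var(ȳ) = 0.88423154·47590/3422 = 12.297072.
Var(Ŷ) = 29559² · 12.297072 = 1.0744376 × 10^10.
SE(Ŷ) = √(1.0744376 × 10^10) = 103660.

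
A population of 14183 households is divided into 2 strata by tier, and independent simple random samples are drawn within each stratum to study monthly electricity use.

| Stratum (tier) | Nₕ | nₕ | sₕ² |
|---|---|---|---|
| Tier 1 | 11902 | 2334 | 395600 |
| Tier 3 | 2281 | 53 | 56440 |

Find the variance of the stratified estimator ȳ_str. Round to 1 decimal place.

Var(ȳ_str) = Σₕ Wₕ²(1 − fₕ)sₕ²/nₕ with Wₕ = Nₕ/N, N = 14183.
Tier 1: Wₕ = 0.83917366; term = 0.83917366²·(1 − 0.19610150)·395600/2334 = 95.953393.
Tier 3: Wₕ = 0.16082634; term = 0.16082634²·(1 − 0.02323542)·56440/53 = 26.90391.
Sum = 122.8573.

122.9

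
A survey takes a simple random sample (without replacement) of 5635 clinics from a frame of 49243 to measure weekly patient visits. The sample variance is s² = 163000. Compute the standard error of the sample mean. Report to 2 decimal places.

Under SRS without replacement, Var(ȳ) = (1 − f)·s²/n with f = n/N = 5635/49243 = 0.11443251.
Var(ȳ) = (1 − 0.11443251)·163000/5635 = 0.88556749·28.926353 = 25.616238.
SE(ȳ) = √(25.616238) = 5.06.

5.06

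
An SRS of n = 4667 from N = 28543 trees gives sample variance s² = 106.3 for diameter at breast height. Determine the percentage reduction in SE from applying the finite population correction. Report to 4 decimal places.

8.5400

f = n/N = 4667/28543 = 0.16350769.
SE_no-fpc = √(s²/n) = 0.15092033; SE_fpc = √((1−f)s²/n) = 0.13803166.
Ratio = √(1−f) = 0.91459954. Reduction = 100·(1 − 0.91459954) = 8.5400%.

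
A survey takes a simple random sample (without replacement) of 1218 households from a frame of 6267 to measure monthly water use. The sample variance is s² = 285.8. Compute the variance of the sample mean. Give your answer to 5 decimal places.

0.18904

Under SRS without replacement, Var(ȳ) = (1 − f)·s²/n with f = n/N = 1218/6267 = 0.19435136.
Var(ȳ) = (1 − 0.19435136)·285.8/1218 = 0.80564864·0.23464696 = 0.189043.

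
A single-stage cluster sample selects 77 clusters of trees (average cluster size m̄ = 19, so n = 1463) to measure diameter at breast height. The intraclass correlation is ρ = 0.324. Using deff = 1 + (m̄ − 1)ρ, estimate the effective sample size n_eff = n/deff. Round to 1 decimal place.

214.1

deff = 1 + (19 − 1)·0.324 = 1 + 5.832 = 6.832.
n_eff = 1463 / 6.832 = 214.1.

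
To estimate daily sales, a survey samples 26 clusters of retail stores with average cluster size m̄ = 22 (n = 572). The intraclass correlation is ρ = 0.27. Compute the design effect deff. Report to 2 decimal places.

6.67

deff = 1 + (22 − 1)·0.27 = 1 + 5.67 = 6.67.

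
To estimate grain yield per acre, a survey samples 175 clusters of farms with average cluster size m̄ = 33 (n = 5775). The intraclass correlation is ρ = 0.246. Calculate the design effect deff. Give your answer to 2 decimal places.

deff = 1 + (33 − 1)·0.246 = 1 + 7.872 = 8.872.

8.87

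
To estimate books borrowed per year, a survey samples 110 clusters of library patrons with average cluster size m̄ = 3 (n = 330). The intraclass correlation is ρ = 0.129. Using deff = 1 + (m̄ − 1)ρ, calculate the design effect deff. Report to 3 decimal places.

1.258

deff = 1 + (3 − 1)·0.129 = 1 + 0.258 = 1.258.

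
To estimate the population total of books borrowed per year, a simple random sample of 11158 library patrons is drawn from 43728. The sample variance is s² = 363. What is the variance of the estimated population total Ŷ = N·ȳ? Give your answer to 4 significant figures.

Var(Ŷ) = N²·Var(ȳ) = N²·(1 − n/N)·s²/n.
f = 11158/43728 = 0.25516831; Var(ȳ) = 0.74483169·363/11158 = 0.024231395.
Var(Ŷ) = 43728² · 0.024231395 = 4.6333771 × 10^7.

4.633 × 10^7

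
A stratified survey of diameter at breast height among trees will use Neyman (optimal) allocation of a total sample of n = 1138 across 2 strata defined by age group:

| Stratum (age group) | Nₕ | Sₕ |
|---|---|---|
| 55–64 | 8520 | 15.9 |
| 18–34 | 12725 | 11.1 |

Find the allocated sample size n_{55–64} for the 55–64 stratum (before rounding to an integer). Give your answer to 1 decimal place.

557.1

Neyman allocation: nₕ = n·NₕSₕ / Σⱼ NⱼSⱼ.
Σ NⱼSⱼ = 8520·15.9 + 12725·11.1 = 276715.5.
n_{55–64} = 1138·8520·15.9 / 276715.5 = 557.1.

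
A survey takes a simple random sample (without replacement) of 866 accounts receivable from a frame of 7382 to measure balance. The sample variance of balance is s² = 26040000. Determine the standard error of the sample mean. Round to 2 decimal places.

Under SRS without replacement, Var(ȳ) = (1 − f)·s²/n with f = n/N = 866/7382 = 0.11731238.
Var(ȳ) = (1 − 0.11731238)·26040000/866 = 0.88268762·30069.284 = 26541.785.
SE(ȳ) = √(26541.785) = 162.92.

162.92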